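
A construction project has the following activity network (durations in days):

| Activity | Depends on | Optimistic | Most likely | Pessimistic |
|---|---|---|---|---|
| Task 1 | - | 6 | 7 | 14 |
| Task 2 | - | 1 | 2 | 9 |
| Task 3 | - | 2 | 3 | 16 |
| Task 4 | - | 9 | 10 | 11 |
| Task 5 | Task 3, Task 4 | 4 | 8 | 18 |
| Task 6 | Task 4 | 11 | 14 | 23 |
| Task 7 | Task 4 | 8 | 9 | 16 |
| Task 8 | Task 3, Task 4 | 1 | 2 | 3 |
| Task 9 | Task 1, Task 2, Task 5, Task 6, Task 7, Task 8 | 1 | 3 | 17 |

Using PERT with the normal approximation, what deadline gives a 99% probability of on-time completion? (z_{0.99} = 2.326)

te_Task 1 = (6 + 4·7 + 14)/6 = 48/6 = 8; σ²_Task 1 = ((14−6)/6)² = 1.778
te_Task 2 = (1 + 4·2 + 9)/6 = 18/6 = 3; σ²_Task 2 = ((9−1)/6)² = 1.778
te_Task 3 = (2 + 4·3 + 16)/6 = 30/6 = 5; σ²_Task 3 = ((16−2)/6)² = 5.444
te_Task 4 = (9 + 4·10 + 11)/6 = 60/6 = 10; σ²_Task 4 = ((11−9)/6)² = 0.111
te_Task 5 = (4 + 4·8 + 18)/6 = 54/6 = 9; σ²_Task 5 = ((18−4)/6)² = 5.444
te_Task 6 = (11 + 4·14 + 23)/6 = 90/6 = 15; σ²_Task 6 = ((23−11)/6)² = 4.000
te_Task 7 = (8 + 4·9 + 16)/6 = 60/6 = 10; σ²_Task 7 = ((16−8)/6)² = 1.778
te_Task 8 = (1 + 4·2 + 3)/6 = 12/6 = 2; σ²_Task 8 = ((3−1)/6)² = 0.111
te_Task 9 = (1 + 4·3 + 17)/6 = 30/6 = 5; σ²_Task 9 = ((17−1)/6)² = 7.111

Forward pass:
ES_Task 1 = 0; EF_Task 1 = 8
ES_Task 2 = 0; EF_Task 2 = 3
ES_Task 3 = 0; EF_Task 3 = 5
ES_Task 4 = 0; EF_Task 4 = 10
ES_Task 5 = max(EF_Task 3=5, EF_Task 4=10) = 10; EF_Task 5 = 10+9 = 19
ES_Task 6 = 10; EF_Task 6 = 10+15 = 25
ES_Task 7 = 10; EF_Task 7 = 10+10 = 20
ES_Task 8 = max(EF_Task 3=5, EF_Task 4=10) = 10; EF_Task 8 = 10+2 = 12
ES_Task 9 = max(EF_Task 1=8, EF_Task 2=3, EF_Task 5=19, EF_Task 6=25, EF_Task 7=20, EF_Task 8=12) = 25; EF_Task 9 = 25+5 = 30
Expected project duration μ = 30 days. Critical path: Task 4 → Task 6 → Task 9.

Variance along critical path = 0.111 + 4.000 + 7.111 = 11.222; σ = 3.350 days.
D = μ + z·σ = 30 + 2.326·3.350 = 37.8 days

37.8 days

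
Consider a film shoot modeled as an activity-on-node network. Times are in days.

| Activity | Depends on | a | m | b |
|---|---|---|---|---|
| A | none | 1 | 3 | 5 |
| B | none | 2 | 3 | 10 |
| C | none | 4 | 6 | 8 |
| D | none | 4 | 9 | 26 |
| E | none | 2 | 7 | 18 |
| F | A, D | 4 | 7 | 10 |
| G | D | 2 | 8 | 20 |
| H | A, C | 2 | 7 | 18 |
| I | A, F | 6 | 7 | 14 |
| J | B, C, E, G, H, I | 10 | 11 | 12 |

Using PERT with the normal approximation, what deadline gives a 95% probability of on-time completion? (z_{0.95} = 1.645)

43.6 days

te_A = (1 + 4·3 + 5)/6 = 18/6 = 3; σ²_A = ((5−1)/6)² = 0.444
te_B = (2 + 4·3 + 10)/6 = 24/6 = 4; σ²_B = ((10−2)/6)² = 1.778
te_C = (4 + 4·6 + 8)/6 = 36/6 = 6; σ²_C = ((8−4)/6)² = 0.444
te_D = (4 + 4·9 + 26)/6 = 66/6 = 11; σ²_D = ((26−4)/6)² = 13.444
te_E = (2 + 4·7 + 18)/6 = 48/6 = 8; σ²_E = ((18−2)/6)² = 7.111
te_F = (4 + 4·7 + 10)/6 = 42/6 = 7; σ²_F = ((10−4)/6)² = 1.000
te_G = (2 + 4·8 + 20)/6 = 54/6 = 9; σ²_G = ((20−2)/6)² = 9.000
te_H = (2 + 4·7 + 18)/6 = 48/6 = 8; σ²_H = ((18−2)/6)² = 7.111
te_I = (6 + 4·7 + 14)/6 = 48/6 = 8; σ²_I = ((14−6)/6)² = 1.778
te_J = (10 + 4·11 + 12)/6 = 66/6 = 11; σ²_J = ((12−10)/6)² = 0.111

Forward pass:
ES_A = 0; EF_A = 3
ES_B = 0; EF_B = 4
ES_C = 0; EF_C = 6
ES_D = 0; EF_D = 11
ES_E = 0; EF_E = 8
ES_F = max(EF_A=3, EF_D=11) = 11; EF_F = 11+7 = 18
ES_G = 11; EF_G = 11+9 = 20
ES_H = max(EF_A=3, EF_C=6) = 6; EF_H = 6+8 = 14
ES_I = max(EF_A=3, EF_F=18) = 18; EF_I = 18+8 = 26
ES_J = max(EF_B=4, EF_C=6, EF_E=8, EF_G=20, EF_H=14, EF_I=26) = 26; EF_J = 26+11 = 37
Expected project duration μ = 37 days. Critical path: D → F → I → J.

Variance along critical path = 13.444 + 1.000 + 1.778 + 0.111 = 16.333; σ = 4.041 days.
D = μ + z·σ = 37 + 1.645·4.041 = 43.6 days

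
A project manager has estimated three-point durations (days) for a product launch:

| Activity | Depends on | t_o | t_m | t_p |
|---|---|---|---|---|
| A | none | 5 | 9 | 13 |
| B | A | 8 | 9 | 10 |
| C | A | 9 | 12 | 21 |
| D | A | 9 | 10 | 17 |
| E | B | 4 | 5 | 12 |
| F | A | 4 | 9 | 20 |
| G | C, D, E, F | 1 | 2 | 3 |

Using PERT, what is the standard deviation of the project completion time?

1.94 days

te_A = (5 + 4·9 + 13)/6 = 54/6 = 9; σ²_A = ((13−5)/6)² = 1.778
te_B = (8 + 4·9 + 10)/6 = 54/6 = 9; σ²_B = ((10−8)/6)² = 0.111
te_C = (9 + 4·12 + 21)/6 = 78/6 = 13; σ²_C = ((21−9)/6)² = 4.000
te_D = (9 + 4·10 + 17)/6 = 66/6 = 11; σ²_D = ((17−9)/6)² = 1.778
te_E = (4 + 4·5 + 12)/6 = 36/6 = 6; σ²_E = ((12−4)/6)² = 1.778
te_F = (4 + 4·9 + 20)/6 = 60/6 = 10; σ²_F = ((20−4)/6)² = 7.111
te_G = (1 + 4·2 + 3)/6 = 12/6 = 2; σ²_G = ((3−1)/6)² = 0.111

Forward pass:
ES_A = 0; EF_A = 9
ES_B = 9; EF_B = 9+9 = 18
ES_C = 9; EF_C = 9+13 = 22
ES_D = 9; EF_D = 9+11 = 20
ES_E = 18; EF_E = 18+6 = 24
ES_F = 9; EF_F = 9+10 = 19
ES_G = max(EF_C=22, EF_D=20, EF_E=24, EF_F=19) = 24; EF_G = 24+2 = 26
Expected project duration μ = 26 days. Critical path: A → B → E → G.

Variance along critical path = 1.778 + 0.111 + 1.778 + 0.111 = 3.778
σ = √3.778 = 1.944 days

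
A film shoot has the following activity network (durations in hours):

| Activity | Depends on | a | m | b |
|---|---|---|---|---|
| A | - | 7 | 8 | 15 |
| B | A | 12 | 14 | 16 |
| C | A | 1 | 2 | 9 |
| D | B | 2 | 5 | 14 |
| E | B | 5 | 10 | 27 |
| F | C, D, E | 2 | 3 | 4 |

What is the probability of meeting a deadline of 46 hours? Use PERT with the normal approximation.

te_A = (7 + 4·8 + 15)/6 = 54/6 = 9; σ²_A = ((15−7)/6)² = 1.778
te_B = (12 + 4·14 + 16)/6 = 84/6 = 14; σ²_B = ((16−12)/6)² = 0.444
te_C = (1 + 4·2 + 9)/6 = 18/6 = 3; σ²_C = ((9−1)/6)² = 1.778
te_D = (2 + 4·5 + 14)/6 = 36/6 = 6; σ²_D = ((14−2)/6)² = 4.000
te_E = (5 + 4·10 + 27)/6 = 72/6 = 12; σ²_E = ((27−5)/6)² = 13.444
te_F = (2 + 4·3 + 4)/6 = 18/6 = 3; σ²_F = ((4−2)/6)² = 0.111

Forward pass:
ES_A = 0; EF_A = 9
ES_B = 9; EF_B = 9+14 = 23
ES_C = 9; EF_C = 9+3 = 12
ES_D = 23; EF_D = 23+6 = 29
ES_E = 23; EF_E = 23+12 = 35
ES_F = max(EF_C=12, EF_D=29, EF_E=35) = 35; EF_F = 35+3 = 38
Expected project duration μ = 38 hours. Critical path: A → B → E → F.

Variance along critical path = 1.778 + 0.444 + 13.444 + 0.111 = 15.778; σ = √15.778 = 3.972 hours.
Z = (46 − 38) / 3.972 = 2.014
P(T ≤ 46) = Φ(2.014) ≈ 0.978

0.978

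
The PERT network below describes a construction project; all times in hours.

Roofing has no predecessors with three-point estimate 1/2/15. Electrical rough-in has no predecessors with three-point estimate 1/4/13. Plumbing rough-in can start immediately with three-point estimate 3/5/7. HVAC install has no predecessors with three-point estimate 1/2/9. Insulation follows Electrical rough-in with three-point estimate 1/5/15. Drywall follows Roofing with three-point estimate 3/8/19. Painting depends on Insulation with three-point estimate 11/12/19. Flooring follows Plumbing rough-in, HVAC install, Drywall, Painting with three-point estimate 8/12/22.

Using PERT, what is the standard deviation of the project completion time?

4.08 hours

te_Roofing = (1 + 4·2 + 15)/6 = 24/6 = 4; σ²_Roofing = ((15−1)/6)² = 5.444
te_Electrical rough-in = (1 + 4·4 + 13)/6 = 30/6 = 5; σ²_Electrical rough-in = ((13−1)/6)² = 4.000
te_Plumbing rough-in = (3 + 4·5 + 7)/6 = 30/6 = 5; σ²_Plumbing rough-in = ((7−3)/6)² = 0.444
te_HVAC install = (1 + 4·2 + 9)/6 = 18/6 = 3; σ²_HVAC install = ((9−1)/6)² = 1.778
te_Insulation = (1 + 4·5 + 15)/6 = 36/6 = 6; σ²_Insulation = ((15−1)/6)² = 5.444
te_Drywall = (3 + 4·8 + 19)/6 = 54/6 = 9; σ²_Drywall = ((19−3)/6)² = 7.111
te_Painting = (11 + 4·12 + 19)/6 = 78/6 = 13; σ²_Painting = ((19−11)/6)² = 1.778
te_Flooring = (8 + 4·12 + 22)/6 = 78/6 = 13; σ²_Flooring = ((22−8)/6)² = 5.444

Forward pass:
ES_Roofing = 0; EF_Roofing = 4
ES_Electrical rough-in = 0; EF_Electrical rough-in = 5
ES_Plumbing rough-in = 0; EF_Plumbing rough-in = 5
ES_HVAC install = 0; EF_HVAC install = 3
ES_Insulation = 5; EF_Insulation = 5+6 = 11
ES_Drywall = 4; EF_Drywall = 4+9 = 13
ES_Painting = 11; EF_Painting = 11+13 = 24
ES_Flooring = max(EF_Plumbing rough-in=5, EF_HVAC install=3, EF_Drywall=13, EF_Painting=24) = 24; EF_Flooring = 24+13 = 37
Expected project duration μ = 37 hours. Critical path: Electrical rough-in → Insulation → Painting → Flooring.

Variance along critical path = 4.000 + 5.444 + 1.778 + 5.444 = 16.667
σ = √16.667 = 4.082 hours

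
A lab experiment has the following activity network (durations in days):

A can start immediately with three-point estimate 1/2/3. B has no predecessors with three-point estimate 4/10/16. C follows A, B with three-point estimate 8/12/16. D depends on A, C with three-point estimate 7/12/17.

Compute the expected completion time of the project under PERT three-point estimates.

te_A = (1 + 4·2 + 3)/6 = 12/6 = 2
te_B = (4 + 4·10 + 16)/6 = 60/6 = 10
te_C = (8 + 4·12 + 16)/6 = 72/6 = 12
te_D = (7 + 4·12 + 17)/6 = 72/6 = 12

Forward pass:
ES_A = 0; EF_A = 2
ES_B = 0; EF_B = 10
ES_C = max(EF_A=2, EF_B=10) = 10; EF_C = 10+12 = 22
ES_D = max(EF_A=2, EF_C=22) = 22; EF_D = 22+12 = 34
Expected project duration μ = 34 days. Critical path: B → C → D.

34 days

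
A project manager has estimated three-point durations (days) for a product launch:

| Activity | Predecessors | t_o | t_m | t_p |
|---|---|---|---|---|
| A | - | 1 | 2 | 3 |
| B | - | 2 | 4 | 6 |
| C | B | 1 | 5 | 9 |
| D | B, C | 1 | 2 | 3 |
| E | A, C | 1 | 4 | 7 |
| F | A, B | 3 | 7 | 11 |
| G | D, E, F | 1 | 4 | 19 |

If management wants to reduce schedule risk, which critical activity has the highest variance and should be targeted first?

te_A = (1 + 4·2 + 3)/6 = 12/6 = 2; σ²_A = ((3−1)/6)² = 0.111
te_B = (2 + 4·4 + 6)/6 = 24/6 = 4; σ²_B = ((6−2)/6)² = 0.444
te_C = (1 + 4·5 + 9)/6 = 30/6 = 5; σ²_C = ((9−1)/6)² = 1.778
te_D = (1 + 4·2 + 3)/6 = 12/6 = 2; σ²_D = ((3−1)/6)² = 0.111
te_E = (1 + 4·4 + 7)/6 = 24/6 = 4; σ²_E = ((7−1)/6)² = 1.000
te_F = (3 + 4·7 + 11)/6 = 42/6 = 7; σ²_F = ((11−3)/6)² = 1.778
te_G = (1 + 4·4 + 19)/6 = 36/6 = 6; σ²_G = ((19−1)/6)² = 9.000

Forward pass:
ES_A = 0; EF_A = 2
ES_B = 0; EF_B = 4
ES_C = 4; EF_C = 4+5 = 9
ES_D = max(EF_B=4, EF_C=9) = 9; EF_D = 9+2 = 11
ES_E = max(EF_A=2, EF_C=9) = 9; EF_E = 9+4 = 13
ES_F = max(EF_A=2, EF_B=4) = 4; EF_F = 4+7 = 11
ES_G = max(EF_D=11, EF_E=13, EF_F=11) = 13; EF_G = 13+6 = 19
Expected project duration μ = 19 days. Critical path: B → C → E → G.

Variances on critical path: σ²_B=0.444, σ²_C=1.778, σ²_E=1.000, σ²_G=9.000.
Largest is σ²_G = 9.000.

G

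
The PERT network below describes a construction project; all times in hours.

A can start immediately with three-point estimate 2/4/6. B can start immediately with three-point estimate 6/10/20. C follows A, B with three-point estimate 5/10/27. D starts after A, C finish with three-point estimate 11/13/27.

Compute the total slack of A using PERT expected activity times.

7 hours

te_A = (2 + 4·4 + 6)/6 = 24/6 = 4
te_B = (6 + 4·10 + 20)/6 = 66/6 = 11
te_C = (5 + 4·10 + 27)/6 = 72/6 = 12
te_D = (11 + 4·13 + 27)/6 = 90/6 = 15

Forward pass:
ES_A = 0; EF_A = 4
ES_B = 0; EF_B = 11
ES_C = max(EF_A=4, EF_B=11) = 11; EF_C = 11+12 = 23
ES_D = max(EF_A=4, EF_C=23) = 23; EF_D = 23+15 = 38
Expected project duration μ = 38 hours. Critical path: B → C → D.

Backward pass:
LF_D = 38; LS_D = 38−15 = 23
LF_C = LS_D = 23; LS_C = 23−12 = 11
LF_B = LS_C = 11; LS_B = 11−11 = 0
LF_A = min(LS_C=11, LS_D=23) = 11; LS_A = 11−4 = 7
Slack_A = LS_A − ES_A = 7 − 0 = 7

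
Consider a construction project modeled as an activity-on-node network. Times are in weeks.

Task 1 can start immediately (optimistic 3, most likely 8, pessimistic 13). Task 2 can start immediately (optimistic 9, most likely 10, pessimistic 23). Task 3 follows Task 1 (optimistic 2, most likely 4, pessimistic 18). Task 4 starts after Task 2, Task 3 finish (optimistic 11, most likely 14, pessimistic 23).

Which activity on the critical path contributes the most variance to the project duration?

te_Task 1 = (3 + 4·8 + 13)/6 = 48/6 = 8; σ²_Task 1 = ((13−3)/6)² = 2.778
te_Task 2 = (9 + 4·10 + 23)/6 = 72/6 = 12; σ²_Task 2 = ((23−9)/6)² = 5.444
te_Task 3 = (2 + 4·4 + 18)/6 = 36/6 = 6; σ²_Task 3 = ((18−2)/6)² = 7.111
te_Task 4 = (11 + 4·14 + 23)/6 = 90/6 = 15; σ²_Task 4 = ((23−11)/6)² = 4.000

Forward pass:
ES_Task 1 = 0; EF_Task 1 = 8
ES_Task 2 = 0; EF_Task 2 = 12
ES_Task 3 = 8; EF_Task 3 = 8+6 = 14
ES_Task 4 = max(EF_Task 2=12, EF_Task 3=14) = 14; EF_Task 4 = 14+15 = 29
Expected project duration μ = 29 weeks. Critical path: Task 1 → Task 3 → Task 4.

Variances on critical path: σ²_Task 1=2.778, σ²_Task 3=7.111, σ²_Task 4=4.000.
Largest is σ²_Task 3 = 7.111.

Task 3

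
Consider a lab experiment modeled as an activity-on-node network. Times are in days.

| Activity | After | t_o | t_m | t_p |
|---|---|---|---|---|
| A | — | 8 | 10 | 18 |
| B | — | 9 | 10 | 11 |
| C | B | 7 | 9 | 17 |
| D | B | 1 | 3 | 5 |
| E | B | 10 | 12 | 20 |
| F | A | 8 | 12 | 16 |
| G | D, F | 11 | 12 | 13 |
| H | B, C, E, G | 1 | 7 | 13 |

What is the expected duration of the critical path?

42 days

te_A = (8 + 4·10 + 18)/6 = 66/6 = 11
te_B = (9 + 4·10 + 11)/6 = 60/6 = 10
te_C = (7 + 4·9 + 17)/6 = 60/6 = 10
te_D = (1 + 4·3 + 5)/6 = 18/6 = 3
te_E = (10 + 4·12 + 20)/6 = 78/6 = 13
te_F = (8 + 4·12 + 16)/6 = 72/6 = 12
te_G = (11 + 4·12 + 13)/6 = 72/6 = 12
te_H = (1 + 4·7 + 13)/6 = 42/6 = 7

Forward pass:
ES_A = 0; EF_A = 11
ES_B = 0; EF_B = 10
ES_C = 10; EF_C = 10+10 = 20
ES_D = 10; EF_D = 10+3 = 13
ES_E = 10; EF_E = 10+13 = 23
ES_F = 11; EF_F = 11+12 = 23
ES_G = max(EF_D=13, EF_F=23) = 23; EF_G = 23+12 = 35
ES_H = max(EF_B=10, EF_C=20, EF_E=23, EF_G=35) = 35; EF_H = 35+7 = 42
Expected project duration μ = 42 days. Critical path: A → F → G → H.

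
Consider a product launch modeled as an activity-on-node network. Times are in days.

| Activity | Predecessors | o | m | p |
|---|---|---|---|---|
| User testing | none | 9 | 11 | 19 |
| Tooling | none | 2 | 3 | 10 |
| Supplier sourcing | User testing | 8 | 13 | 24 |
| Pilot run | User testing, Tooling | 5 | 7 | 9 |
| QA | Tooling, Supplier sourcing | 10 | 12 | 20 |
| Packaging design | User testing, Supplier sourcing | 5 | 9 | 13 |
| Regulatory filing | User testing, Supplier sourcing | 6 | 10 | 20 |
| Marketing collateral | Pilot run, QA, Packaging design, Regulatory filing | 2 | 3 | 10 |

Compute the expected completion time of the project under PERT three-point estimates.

43 days

te_User testing = (9 + 4·11 + 19)/6 = 72/6 = 12
te_Tooling = (2 + 4·3 + 10)/6 = 24/6 = 4
te_Supplier sourcing = (8 + 4·13 + 24)/6 = 84/6 = 14
te_Pilot run = (5 + 4·7 + 9)/6 = 42/6 = 7
te_QA = (10 + 4·12 + 20)/6 = 78/6 = 13
te_Packaging design = (5 + 4·9 + 13)/6 = 54/6 = 9
te_Regulatory filing = (6 + 4·10 + 20)/6 = 66/6 = 11
te_Marketing collateral = (2 + 4·3 + 10)/6 = 24/6 = 4

Forward pass:
ES_User testing = 0; EF_User testing = 12
ES_Tooling = 0; EF_Tooling = 4
ES_Supplier sourcing = 12; EF_Supplier sourcing = 12+14 = 26
ES_Pilot run = max(EF_User testing=12, EF_Tooling=4) = 12; EF_Pilot run = 12+7 = 19
ES_QA = max(EF_Tooling=4, EF_Supplier sourcing=26) = 26; EF_QA = 26+13 = 39
ES_Packaging design = max(EF_User testing=12, EF_Supplier sourcing=26) = 26; EF_Packaging design = 26+9 = 35
ES_Regulatory filing = max(EF_User testing=12, EF_Supplier sourcing=26) = 26; EF_Regulatory filing = 26+11 = 37
ES_Marketing collateral = max(EF_Pilot run=19, EF_QA=39, EF_Packaging design=35, EF_Regulatory filing=37) = 39; EF_Marketing collateral = 39+4 = 43
Expected project duration μ = 43 days. Critical path: User testing → Supplier sourcing → QA → Marketing collateral.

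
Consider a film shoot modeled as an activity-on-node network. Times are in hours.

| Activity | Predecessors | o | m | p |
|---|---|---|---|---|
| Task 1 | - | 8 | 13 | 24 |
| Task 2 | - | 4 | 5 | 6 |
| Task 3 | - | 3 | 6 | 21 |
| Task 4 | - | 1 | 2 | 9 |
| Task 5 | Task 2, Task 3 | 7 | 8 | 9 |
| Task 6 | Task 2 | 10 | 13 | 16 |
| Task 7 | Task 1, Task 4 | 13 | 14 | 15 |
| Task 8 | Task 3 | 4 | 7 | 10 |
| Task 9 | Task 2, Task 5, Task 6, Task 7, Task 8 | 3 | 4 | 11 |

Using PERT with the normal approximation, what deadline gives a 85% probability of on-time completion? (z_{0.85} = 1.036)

36.1 hours

te_Task 1 = (8 + 4·13 + 24)/6 = 84/6 = 14; σ²_Task 1 = ((24−8)/6)² = 7.111
te_Task 2 = (4 + 4·5 + 6)/6 = 30/6 = 5; σ²_Task 2 = ((6−4)/6)² = 0.111
te_Task 3 = (3 + 4·6 + 21)/6 = 48/6 = 8; σ²_Task 3 = ((21−3)/6)² = 9.000
te_Task 4 = (1 + 4·2 + 9)/6 = 18/6 = 3; σ²_Task 4 = ((9−1)/6)² = 1.778
te_Task 5 = (7 + 4·8 + 9)/6 = 48/6 = 8; σ²_Task 5 = ((9−7)/6)² = 0.111
te_Task 6 = (10 + 4·13 + 16)/6 = 78/6 = 13; σ²_Task 6 = ((16−10)/6)² = 1.000
te_Task 7 = (13 + 4·14 + 15)/6 = 84/6 = 14; σ²_Task 7 = ((15−13)/6)² = 0.111
te_Task 8 = (4 + 4·7 + 10)/6 = 42/6 = 7; σ²_Task 8 = ((10−4)/6)² = 1.000
te_Task 9 = (3 + 4·4 + 11)/6 = 30/6 = 5; σ²_Task 9 = ((11−3)/6)² = 1.778

Forward pass:
ES_Task 1 = 0; EF_Task 1 = 14
ES_Task 2 = 0; EF_Task 2 = 5
ES_Task 3 = 0; EF_Task 3 = 8
ES_Task 4 = 0; EF_Task 4 = 3
ES_Task 5 = max(EF_Task 2=5, EF_Task 3=8) = 8; EF_Task 5 = 8+8 = 16
ES_Task 6 = 5; EF_Task 6 = 5+13 = 18
ES_Task 7 = max(EF_Task 1=14, EF_Task 4=3) = 14; EF_Task 7 = 14+14 = 28
ES_Task 8 = 8; EF_Task 8 = 8+7 = 15
ES_Task 9 = max(EF_Task 2=5, EF_Task 5=16, EF_Task 6=18, EF_Task 7=28, EF_Task 8=15) = 28; EF_Task 9 = 28+5 = 33
Expected project duration μ = 33 hours. Critical path: Task 1 → Task 7 → Task 9.

Variance along critical path = 7.111 + 0.111 + 1.778 = 9.000; σ = 3.000 hours.
D = μ + z·σ = 33 + 1.036·3.000 = 36.1 hours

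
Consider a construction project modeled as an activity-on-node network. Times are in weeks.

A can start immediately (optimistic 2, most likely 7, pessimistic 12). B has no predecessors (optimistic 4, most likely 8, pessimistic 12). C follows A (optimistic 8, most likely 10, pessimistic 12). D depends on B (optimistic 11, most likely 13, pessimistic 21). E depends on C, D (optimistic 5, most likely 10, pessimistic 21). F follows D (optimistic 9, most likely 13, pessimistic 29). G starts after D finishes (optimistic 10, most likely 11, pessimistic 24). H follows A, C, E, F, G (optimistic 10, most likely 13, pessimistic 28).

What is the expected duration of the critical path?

te_A = (2 + 4·7 + 12)/6 = 42/6 = 7
te_B = (4 + 4·8 + 12)/6 = 48/6 = 8
te_C = (8 + 4·10 + 12)/6 = 60/6 = 10
te_D = (11 + 4·13 + 21)/6 = 84/6 = 14
te_E = (5 + 4·10 + 21)/6 = 66/6 = 11
te_F = (9 + 4·13 + 29)/6 = 90/6 = 15
te_G = (10 + 4·11 + 24)/6 = 78/6 = 13
te_H = (10 + 4·13 + 28)/6 = 90/6 = 15

Forward pass:
ES_A = 0; EF_A = 7
ES_B = 0; EF_B = 8
ES_C = 7; EF_C = 7+10 = 17
ES_D = 8; EF_D = 8+14 = 22
ES_E = max(EF_C=17, EF_D=22) = 22; EF_E = 22+11 = 33
ES_F = 22; EF_F = 22+15 = 37
ES_G = 22; EF_G = 22+13 = 35
ES_H = max(EF_A=7, EF_C=17, EF_E=33, EF_F=37, EF_G=35) = 37; EF_H = 37+15 = 52
Expected project duration μ = 52 weeks. Critical path: B → D → F → H.

52 weeks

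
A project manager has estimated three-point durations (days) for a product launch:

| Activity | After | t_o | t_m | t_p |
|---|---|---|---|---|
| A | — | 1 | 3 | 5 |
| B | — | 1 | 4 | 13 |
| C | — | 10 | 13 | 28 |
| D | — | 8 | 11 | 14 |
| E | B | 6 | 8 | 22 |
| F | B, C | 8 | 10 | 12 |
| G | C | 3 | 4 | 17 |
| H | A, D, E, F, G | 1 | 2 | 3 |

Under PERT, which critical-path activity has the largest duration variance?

C

te_A = (1 + 4·3 + 5)/6 = 18/6 = 3; σ²_A = ((5−1)/6)² = 0.444
te_B = (1 + 4·4 + 13)/6 = 30/6 = 5; σ²_B = ((13−1)/6)² = 4.000
te_C = (10 + 4·13 + 28)/6 = 90/6 = 15; σ²_C = ((28−10)/6)² = 9.000
te_D = (8 + 4·11 + 14)/6 = 66/6 = 11; σ²_D = ((14−8)/6)² = 1.000
te_E = (6 + 4·8 + 22)/6 = 60/6 = 10; σ²_E = ((22−6)/6)² = 7.111
te_F = (8 + 4·10 + 12)/6 = 60/6 = 10; σ²_F = ((12−8)/6)² = 0.444
te_G = (3 + 4·4 + 17)/6 = 36/6 = 6; σ²_G = ((17−3)/6)² = 5.444
te_H = (1 + 4·2 + 3)/6 = 12/6 = 2; σ²_H = ((3−1)/6)² = 0.111

Forward pass:
ES_A = 0; EF_A = 3
ES_B = 0; EF_B = 5
ES_C = 0; EF_C = 15
ES_D = 0; EF_D = 11
ES_E = 5; EF_E = 5+10 = 15
ES_F = max(EF_B=5, EF_C=15) = 15; EF_F = 15+10 = 25
ES_G = 15; EF_G = 15+6 = 21
ES_H = max(EF_A=3, EF_D=11, EF_E=15, EF_F=25, EF_G=21) = 25; EF_H = 25+2 = 27
Expected project duration μ = 27 days. Critical path: C → F → H.

Variances on critical path: σ²_C=9.000, σ²_F=0.444, σ²_H=0.111.
Largest is σ²_C = 9.000.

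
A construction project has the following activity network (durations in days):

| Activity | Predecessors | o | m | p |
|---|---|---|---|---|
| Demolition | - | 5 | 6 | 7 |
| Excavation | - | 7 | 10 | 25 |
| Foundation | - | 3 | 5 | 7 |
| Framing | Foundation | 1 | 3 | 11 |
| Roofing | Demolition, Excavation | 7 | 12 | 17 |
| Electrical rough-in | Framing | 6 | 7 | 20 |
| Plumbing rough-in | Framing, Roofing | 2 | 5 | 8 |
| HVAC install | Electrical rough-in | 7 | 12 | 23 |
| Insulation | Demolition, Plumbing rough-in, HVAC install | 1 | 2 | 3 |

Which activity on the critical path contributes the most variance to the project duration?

HVAC install

te_Demolition = (5 + 4·6 + 7)/6 = 36/6 = 6; σ²_Demolition = ((7−5)/6)² = 0.111
te_Excavation = (7 + 4·10 + 25)/6 = 72/6 = 12; σ²_Excavation = ((25−7)/6)² = 9.000
te_Foundation = (3 + 4·5 + 7)/6 = 30/6 = 5; σ²_Foundation = ((7−3)/6)² = 0.444
te_Framing = (1 + 4·3 + 11)/6 = 24/6 = 4; σ²_Framing = ((11−1)/6)² = 2.778
te_Roofing = (7 + 4·12 + 17)/6 = 72/6 = 12; σ²_Roofing = ((17−7)/6)² = 2.778
te_Electrical rough-in = (6 + 4·7 + 20)/6 = 54/6 = 9; σ²_Electrical rough-in = ((20−6)/6)² = 5.444
te_Plumbing rough-in = (2 + 4·5 + 8)/6 = 30/6 = 5; σ²_Plumbing rough-in = ((8−2)/6)² = 1.000
te_HVAC install = (7 + 4·12 + 23)/6 = 78/6 = 13; σ²_HVAC install = ((23−7)/6)² = 7.111
te_Insulation = (1 + 4·2 + 3)/6 = 12/6 = 2; σ²_Insulation = ((3−1)/6)² = 0.111

Forward pass:
ES_Demolition = 0; EF_Demolition = 6
ES_Excavation = 0; EF_Excavation = 12
ES_Foundation = 0; EF_Foundation = 5
ES_Framing = 5; EF_Framing = 5+4 = 9
ES_Roofing = max(EF_Demolition=6, EF_Excavation=12) = 12; EF_Roofing = 12+12 = 24
ES_Electrical rough-in = 9; EF_Electrical rough-in = 9+9 = 18
ES_Plumbing rough-in = max(EF_Framing=9, EF_Roofing=24) = 24; EF_Plumbing rough-in = 24+5 = 29
ES_HVAC install = 18; EF_HVAC install = 18+13 = 31
ES_Insulation = max(EF_Demolition=6, EF_Plumbing rough-in=29, EF_HVAC install=31) = 31; EF_Insulation = 31+2 = 33
Expected project duration μ = 33 days. Critical path: Foundation → Framing → Electrical rough-in → HVAC install → Insulation.

Variances on critical path: σ²_Foundation=0.444, σ²_Framing=2.778, σ²_Electrical rough-in=5.444, σ²_HVAC install=7.111, σ²_Insulation=0.111.
Largest is σ²_HVAC install = 7.111.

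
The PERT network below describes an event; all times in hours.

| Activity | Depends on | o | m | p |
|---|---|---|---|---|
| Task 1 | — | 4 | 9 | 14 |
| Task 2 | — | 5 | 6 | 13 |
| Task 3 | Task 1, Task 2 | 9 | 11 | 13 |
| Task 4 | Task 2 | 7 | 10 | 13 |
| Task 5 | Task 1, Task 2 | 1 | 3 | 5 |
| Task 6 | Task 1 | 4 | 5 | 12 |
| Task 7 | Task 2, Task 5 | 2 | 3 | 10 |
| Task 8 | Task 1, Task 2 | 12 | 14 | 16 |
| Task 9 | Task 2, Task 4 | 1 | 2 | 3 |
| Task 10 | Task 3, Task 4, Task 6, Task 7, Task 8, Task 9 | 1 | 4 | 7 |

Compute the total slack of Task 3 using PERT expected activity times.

3 hours

te_Task 1 = (4 + 4·9 + 14)/6 = 54/6 = 9
te_Task 2 = (5 + 4·6 + 13)/6 = 42/6 = 7
te_Task 3 = (9 + 4·11 + 13)/6 = 66/6 = 11
te_Task 4 = (7 + 4·10 + 13)/6 = 60/6 = 10
te_Task 5 = (1 + 4·3 + 5)/6 = 18/6 = 3
te_Task 6 = (4 + 4·5 + 12)/6 = 36/6 = 6
te_Task 7 = (2 + 4·3 + 10)/6 = 24/6 = 4
te_Task 8 = (12 + 4·14 + 16)/6 = 84/6 = 14
te_Task 9 = (1 + 4·2 + 3)/6 = 12/6 = 2
te_Task 10 = (1 + 4·4 + 7)/6 = 24/6 = 4

Forward pass:
ES_Task 1 = 0; EF_Task 1 = 9
ES_Task 2 = 0; EF_Task 2 = 7
ES_Task 3 = max(EF_Task 1=9, EF_Task 2=7) = 9; EF_Task 3 = 9+11 = 20
ES_Task 4 = 7; EF_Task 4 = 7+10 = 17
ES_Task 5 = max(EF_Task 1=9, EF_Task 2=7) = 9; EF_Task 5 = 9+3 = 12
ES_Task 6 = 9; EF_Task 6 = 9+6 = 15
ES_Task 7 = max(EF_Task 2=7, EF_Task 5=12) = 12; EF_Task 7 = 12+4 = 16
ES_Task 8 = max(EF_Task 1=9, EF_Task 2=7) = 9; EF_Task 8 = 9+14 = 23
ES_Task 9 = max(EF_Task 2=7, EF_Task 4=17) = 17; EF_Task 9 = 17+2 = 19
ES_Task 10 = max(EF_Task 3=20, EF_Task 4=17, EF_Task 6=15, EF_Task 7=16, EF_Task 8=23, EF_Task 9=19) = 23; EF_Task 10 = 23+4 = 27
Expected project duration μ = 27 hours. Critical path: Task 1 → Task 8 → Task 10.

Backward pass:
LF_Task 10 = 27; LS_Task 10 = 27−4 = 23
LF_Task 9 = LS_Task 10 = 23; LS_Task 9 = 23−2 = 21
LF_Task 8 = LS_Task 10 = 23; LS_Task 8 = 23−14 = 9
LF_Task 7 = LS_Task 10 = 23; LS_Task 7 = 23−4 = 19
LF_Task 6 = LS_Task 10 = 23; LS_Task 6 = 23−6 = 17
LF_Task 5 = LS_Task 7 = 19; LS_Task 5 = 19−3 = 16
LF_Task 4 = min(LS_Task 9=21, LS_Task 10=23) = 21; LS_Task 4 = 21−10 = 11
LF_Task 3 = LS_Task 10 = 23; LS_Task 3 = 23−11 = 12
LF_Task 2 = min(LS_Task 3=12, LS_Task 4=11, LS_Task 5=16, LS_Task 7=19, LS_Task 8=9, LS_Task 9=21) = 9; LS_Task 2 = 9−7 = 2
LF_Task 1 = min(LS_Task 3=12, LS_Task 5=16, LS_Task 6=17, LS_Task 8=9) = 9; LS_Task 1 = 9−9 = 0
Slack_Task 3 = LS_Task 3 − ES_Task 3 = 12 − 9 = 3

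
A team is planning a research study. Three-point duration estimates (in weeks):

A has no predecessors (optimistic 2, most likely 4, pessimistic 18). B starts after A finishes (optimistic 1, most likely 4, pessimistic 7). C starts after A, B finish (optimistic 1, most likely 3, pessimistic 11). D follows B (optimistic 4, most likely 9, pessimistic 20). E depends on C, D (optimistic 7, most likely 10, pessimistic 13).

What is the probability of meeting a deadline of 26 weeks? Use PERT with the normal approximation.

0.160

te_A = (2 + 4·4 + 18)/6 = 36/6 = 6; σ²_A = ((18−2)/6)² = 7.111
te_B = (1 + 4·4 + 7)/6 = 24/6 = 4; σ²_B = ((7−1)/6)² = 1.000
te_C = (1 + 4·3 + 11)/6 = 24/6 = 4; σ²_C = ((11−1)/6)² = 2.778
te_D = (4 + 4·9 + 20)/6 = 60/6 = 10; σ²_D = ((20−4)/6)² = 7.111
te_E = (7 + 4·10 + 13)/6 = 60/6 = 10; σ²_E = ((13−7)/6)² = 1.000

Forward pass:
ES_A = 0; EF_A = 6
ES_B = 6; EF_B = 6+4 = 10
ES_C = max(EF_A=6, EF_B=10) = 10; EF_C = 10+4 = 14
ES_D = 10; EF_D = 10+10 = 20
ES_E = max(EF_C=14, EF_D=20) = 20; EF_E = 20+10 = 30
Expected project duration μ = 30 weeks. Critical path: A → B → D → E.

Variance along critical path = 7.111 + 1.000 + 7.111 + 1.000 = 16.222; σ = √16.222 = 4.028 weeks.
Z = (26 − 30) / 4.028 = -0.993
P(T ≤ 26) = Φ(-0.993) ≈ 0.160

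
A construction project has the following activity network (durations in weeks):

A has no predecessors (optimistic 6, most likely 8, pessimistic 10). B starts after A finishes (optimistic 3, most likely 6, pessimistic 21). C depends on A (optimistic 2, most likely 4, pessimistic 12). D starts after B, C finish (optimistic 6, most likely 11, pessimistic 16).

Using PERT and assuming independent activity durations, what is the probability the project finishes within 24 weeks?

0.195

te_A = (6 + 4·8 + 10)/6 = 48/6 = 8; σ²_A = ((10−6)/6)² = 0.444
te_B = (3 + 4·6 + 21)/6 = 48/6 = 8; σ²_B = ((21−3)/6)² = 9.000
te_C = (2 + 4·4 + 12)/6 = 30/6 = 5; σ²_C = ((12−2)/6)² = 2.778
te_D = (6 + 4·11 + 16)/6 = 66/6 = 11; σ²_D = ((16−6)/6)² = 2.778

Forward pass:
ES_A = 0; EF_A = 8
ES_B = 8; EF_B = 8+8 = 16
ES_C = 8; EF_C = 8+5 = 13
ES_D = max(EF_B=16, EF_C=13) = 16; EF_D = 16+11 = 27
Expected project duration μ = 27 weeks. Critical path: A → B → D.

Variance along critical path = 0.444 + 9.000 + 2.778 = 12.222; σ = √12.222 = 3.496 weeks.
Z = (24 − 27) / 3.496 = -0.858
P(T ≤ 24) = Φ(-0.858) ≈ 0.195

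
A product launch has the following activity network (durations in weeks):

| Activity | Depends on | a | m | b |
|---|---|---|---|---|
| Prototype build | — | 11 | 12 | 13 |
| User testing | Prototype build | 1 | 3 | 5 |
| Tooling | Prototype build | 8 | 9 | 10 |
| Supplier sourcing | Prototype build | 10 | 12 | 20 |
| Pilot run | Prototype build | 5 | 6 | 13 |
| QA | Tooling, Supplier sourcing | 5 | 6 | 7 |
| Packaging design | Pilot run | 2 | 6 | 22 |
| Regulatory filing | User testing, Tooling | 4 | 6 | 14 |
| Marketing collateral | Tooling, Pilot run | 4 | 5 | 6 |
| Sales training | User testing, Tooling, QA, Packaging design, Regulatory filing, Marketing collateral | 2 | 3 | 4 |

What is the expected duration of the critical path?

34 weeks

te_Prototype build = (11 + 4·12 + 13)/6 = 72/6 = 12
te_User testing = (1 + 4·3 + 5)/6 = 18/6 = 3
te_Tooling = (8 + 4·9 + 10)/6 = 54/6 = 9
te_Supplier sourcing = (10 + 4·12 + 20)/6 = 78/6 = 13
te_Pilot run = (5 + 4·6 + 13)/6 = 42/6 = 7
te_QA = (5 + 4·6 + 7)/6 = 36/6 = 6
te_Packaging design = (2 + 4·6 + 22)/6 = 48/6 = 8
te_Regulatory filing = (4 + 4·6 + 14)/6 = 42/6 = 7
te_Marketing collateral = (4 + 4·5 + 6)/6 = 30/6 = 5
te_Sales training = (2 + 4·3 + 4)/6 = 18/6 = 3

Forward pass:
ES_Prototype build = 0; EF_Prototype build = 12
ES_User testing = 12; EF_User testing = 12+3 = 15
ES_Tooling = 12; EF_Tooling = 12+9 = 21
ES_Supplier sourcing = 12; EF_Supplier sourcing = 12+13 = 25
ES_Pilot run = 12; EF_Pilot run = 12+7 = 19
ES_QA = max(EF_Tooling=21, EF_Supplier sourcing=25) = 25; EF_QA = 25+6 = 31
ES_Packaging design = 19; EF_Packaging design = 19+8 = 27
ES_Regulatory filing = max(EF_User testing=15, EF_Tooling=21) = 21; EF_Regulatory filing = 21+7 = 28
ES_Marketing collateral = max(EF_Tooling=21, EF_Pilot run=19) = 21; EF_Marketing collateral = 21+5 = 26
ES_Sales training = max(EF_User testing=15, EF_Tooling=21, EF_QA=31, EF_Packaging design=27, EF_Regulatory filing=28, EF_Marketing collateral=26) = 31; EF_Sales training = 31+3 = 34
Expected project duration μ = 34 weeks. Critical path: Prototype build → Supplier sourcing → QA → Sales training.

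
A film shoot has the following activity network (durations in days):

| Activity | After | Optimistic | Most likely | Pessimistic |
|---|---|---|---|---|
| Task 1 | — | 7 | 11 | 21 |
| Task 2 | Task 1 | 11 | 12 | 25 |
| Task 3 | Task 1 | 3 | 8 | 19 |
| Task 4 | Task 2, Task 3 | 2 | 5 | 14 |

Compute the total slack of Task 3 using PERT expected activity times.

5 days

te_Task 1 = (7 + 4·11 + 21)/6 = 72/6 = 12
te_Task 2 = (11 + 4·12 + 25)/6 = 84/6 = 14
te_Task 3 = (3 + 4·8 + 19)/6 = 54/6 = 9
te_Task 4 = (2 + 4·5 + 14)/6 = 36/6 = 6

Forward pass:
ES_Task 1 = 0; EF_Task 1 = 12
ES_Task 2 = 12; EF_Task 2 = 12+14 = 26
ES_Task 3 = 12; EF_Task 3 = 12+9 = 21
ES_Task 4 = max(EF_Task 2=26, EF_Task 3=21) = 26; EF_Task 4 = 26+6 = 32
Expected project duration μ = 32 days. Critical path: Task 1 → Task 2 → Task 4.

Backward pass:
LF_Task 4 = 32; LS_Task 4 = 32−6 = 26
LF_Task 3 = LS_Task 4 = 26; LS_Task 3 = 26−9 = 17
LF_Task 2 = LS_Task 4 = 26; LS_Task 2 = 26−14 = 12
LF_Task 1 = min(LS_Task 2=12, LS_Task 3=17) = 12; LS_Task 1 = 12−12 = 0
Slack_Task 3 = LS_Task 3 − ES_Task 3 = 17 − 12 = 5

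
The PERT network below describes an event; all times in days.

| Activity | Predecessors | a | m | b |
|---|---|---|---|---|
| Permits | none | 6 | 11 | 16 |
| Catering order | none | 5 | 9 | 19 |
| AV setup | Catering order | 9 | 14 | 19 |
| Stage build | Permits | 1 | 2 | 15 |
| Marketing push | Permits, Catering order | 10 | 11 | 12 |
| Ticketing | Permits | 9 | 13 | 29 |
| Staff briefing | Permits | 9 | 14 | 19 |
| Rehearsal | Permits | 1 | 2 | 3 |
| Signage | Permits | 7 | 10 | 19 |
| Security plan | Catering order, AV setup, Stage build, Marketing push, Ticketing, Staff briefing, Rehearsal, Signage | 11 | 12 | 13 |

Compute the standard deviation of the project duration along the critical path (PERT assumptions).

3.74 days

te_Permits = (6 + 4·11 + 16)/6 = 66/6 = 11; σ²_Permits = ((16−6)/6)² = 2.778
te_Catering order = (5 + 4·9 + 19)/6 = 60/6 = 10; σ²_Catering order = ((19−5)/6)² = 5.444
te_AV setup = (9 + 4·14 + 19)/6 = 84/6 = 14; σ²_AV setup = ((19−9)/6)² = 2.778
te_Stage build = (1 + 4·2 + 15)/6 = 24/6 = 4; σ²_Stage build = ((15−1)/6)² = 5.444
te_Marketing push = (10 + 4·11 + 12)/6 = 66/6 = 11; σ²_Marketing push = ((12−10)/6)² = 0.111
te_Ticketing = (9 + 4·13 + 29)/6 = 90/6 = 15; σ²_Ticketing = ((29−9)/6)² = 11.111
te_Staff briefing = (9 + 4·14 + 19)/6 = 84/6 = 14; σ²_Staff briefing = ((19−9)/6)² = 2.778
te_Rehearsal = (1 + 4·2 + 3)/6 = 12/6 = 2; σ²_Rehearsal = ((3−1)/6)² = 0.111
te_Signage = (7 + 4·10 + 19)/6 = 66/6 = 11; σ²_Signage = ((19−7)/6)² = 4.000
te_Security plan = (11 + 4·12 + 13)/6 = 72/6 = 12; σ²_Security plan = ((13−11)/6)² = 0.111

Forward pass:
ES_Permits = 0; EF_Permits = 11
ES_Catering order = 0; EF_Catering order = 10
ES_AV setup = 10; EF_AV setup = 10+14 = 24
ES_Stage build = 11; EF_Stage build = 11+4 = 15
ES_Marketing push = max(EF_Permits=11, EF_Catering order=10) = 11; EF_Marketing push = 11+11 = 22
ES_Ticketing = 11; EF_Ticketing = 11+15 = 26
ES_Staff briefing = 11; EF_Staff briefing = 11+14 = 25
ES_Rehearsal = 11; EF_Rehearsal = 11+2 = 13
ES_Signage = 11; EF_Signage = 11+11 = 22
ES_Security plan = max(EF_Catering order=10, EF_AV setup=24, EF_Stage build=15, EF_Marketing push=22, EF_Ticketing=26, EF_Staff briefing=25, EF_Rehearsal=13, EF_Signage=22) = 26; EF_Security plan = 26+12 = 38
Expected project duration μ = 38 days. Critical path: Permits → Ticketing → Security plan.

Variance along critical path = 2.778 + 11.111 + 0.111 = 14.000
σ = √14.000 = 3.742 days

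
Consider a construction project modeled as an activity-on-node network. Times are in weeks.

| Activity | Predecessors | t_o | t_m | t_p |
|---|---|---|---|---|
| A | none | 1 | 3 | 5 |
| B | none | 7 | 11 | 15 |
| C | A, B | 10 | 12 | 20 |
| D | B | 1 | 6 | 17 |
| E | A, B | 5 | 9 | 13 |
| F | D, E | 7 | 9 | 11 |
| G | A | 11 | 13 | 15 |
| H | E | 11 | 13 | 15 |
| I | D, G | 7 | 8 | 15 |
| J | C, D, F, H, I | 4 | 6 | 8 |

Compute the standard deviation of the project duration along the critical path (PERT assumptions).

te_A = (1 + 4·3 + 5)/6 = 18/6 = 3; σ²_A = ((5−1)/6)² = 0.444
te_B = (7 + 4·11 + 15)/6 = 66/6 = 11; σ²_B = ((15−7)/6)² = 1.778
te_C = (10 + 4·12 + 20)/6 = 78/6 = 13; σ²_C = ((20−10)/6)² = 2.778
te_D = (1 + 4·6 + 17)/6 = 42/6 = 7; σ²_D = ((17−1)/6)² = 7.111
te_E = (5 + 4·9 + 13)/6 = 54/6 = 9; σ²_E = ((13−5)/6)² = 1.778
te_F = (7 + 4·9 + 11)/6 = 54/6 = 9; σ²_F = ((11−7)/6)² = 0.444
te_G = (11 + 4·13 + 15)/6 = 78/6 = 13; σ²_G = ((15−11)/6)² = 0.444
te_H = (11 + 4·13 + 15)/6 = 78/6 = 13; σ²_H = ((15−11)/6)² = 0.444
te_I = (7 + 4·8 + 15)/6 = 54/6 = 9; σ²_I = ((15−7)/6)² = 1.778
te_J = (4 + 4·6 + 8)/6 = 36/6 = 6; σ²_J = ((8−4)/6)² = 0.444

Forward pass:
ES_A = 0; EF_A = 3
ES_B = 0; EF_B = 11
ES_C = max(EF_A=3, EF_B=11) = 11; EF_C = 11+13 = 24
ES_D = 11; EF_D = 11+7 = 18
ES_E = max(EF_A=3, EF_B=11) = 11; EF_E = 11+9 = 20
ES_F = max(EF_D=18, EF_E=20) = 20; EF_F = 20+9 = 29
ES_G = 3; EF_G = 3+13 = 16
ES_H = 20; EF_H = 20+13 = 33
ES_I = max(EF_D=18, EF_G=16) = 18; EF_I = 18+9 = 27
ES_J = max(EF_C=24, EF_D=18, EF_F=29, EF_H=33, EF_I=27) = 33; EF_J = 33+6 = 39
Expected project duration μ = 39 weeks. Critical path: B → E → H → J.

Variance along critical path = 1.778 + 1.778 + 0.444 + 0.444 = 4.444
σ = √4.444 = 2.108 weeks

2.11 weeks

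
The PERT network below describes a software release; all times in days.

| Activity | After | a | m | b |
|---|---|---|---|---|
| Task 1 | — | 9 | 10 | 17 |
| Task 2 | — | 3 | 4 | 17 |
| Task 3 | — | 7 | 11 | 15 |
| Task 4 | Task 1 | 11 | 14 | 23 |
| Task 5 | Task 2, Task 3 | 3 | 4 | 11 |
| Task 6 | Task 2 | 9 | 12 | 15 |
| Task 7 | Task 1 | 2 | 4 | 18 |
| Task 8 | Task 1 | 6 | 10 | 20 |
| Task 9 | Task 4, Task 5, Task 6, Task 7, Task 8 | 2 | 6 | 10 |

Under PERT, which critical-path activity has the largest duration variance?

te_Task 1 = (9 + 4·10 + 17)/6 = 66/6 = 11; σ²_Task 1 = ((17−9)/6)² = 1.778
te_Task 2 = (3 + 4·4 + 17)/6 = 36/6 = 6; σ²_Task 2 = ((17−3)/6)² = 5.444
te_Task 3 = (7 + 4·11 + 15)/6 = 66/6 = 11; σ²_Task 3 = ((15−7)/6)² = 1.778
te_Task 4 = (11 + 4·14 + 23)/6 = 90/6 = 15; σ²_Task 4 = ((23−11)/6)² = 4.000
te_Task 5 = (3 + 4·4 + 11)/6 = 30/6 = 5; σ²_Task 5 = ((11−3)/6)² = 1.778
te_Task 6 = (9 + 4·12 + 15)/6 = 72/6 = 12; σ²_Task 6 = ((15−9)/6)² = 1.000
te_Task 7 = (2 + 4·4 + 18)/6 = 36/6 = 6; σ²_Task 7 = ((18−2)/6)² = 7.111
te_Task 8 = (6 + 4·10 + 20)/6 = 66/6 = 11; σ²_Task 8 = ((20−6)/6)² = 5.444
te_Task 9 = (2 + 4·6 + 10)/6 = 36/6 = 6; σ²_Task 9 = ((10−2)/6)² = 1.778

Forward pass:
ES_Task 1 = 0; EF_Task 1 = 11
ES_Task 2 = 0; EF_Task 2 = 6
ES_Task 3 = 0; EF_Task 3 = 11
ES_Task 4 = 11; EF_Task 4 = 11+15 = 26
ES_Task 5 = max(EF_Task 2=6, EF_Task 3=11) = 11; EF_Task 5 = 11+5 = 16
ES_Task 6 = 6; EF_Task 6 = 6+12 = 18
ES_Task 7 = 11; EF_Task 7 = 11+6 = 17
ES_Task 8 = 11; EF_Task 8 = 11+11 = 22
ES_Task 9 = max(EF_Task 4=26, EF_Task 5=16, EF_Task 6=18, EF_Task 7=17, EF_Task 8=22) = 26; EF_Task 9 = 26+6 = 32
Expected project duration μ = 32 days. Critical path: Task 1 → Task 4 → Task 9.

Variances on critical path: σ²_Task 1=1.778, σ²_Task 4=4.000, σ²_Task 9=1.778.
Largest is σ²_Task 4 = 4.000.

Task 4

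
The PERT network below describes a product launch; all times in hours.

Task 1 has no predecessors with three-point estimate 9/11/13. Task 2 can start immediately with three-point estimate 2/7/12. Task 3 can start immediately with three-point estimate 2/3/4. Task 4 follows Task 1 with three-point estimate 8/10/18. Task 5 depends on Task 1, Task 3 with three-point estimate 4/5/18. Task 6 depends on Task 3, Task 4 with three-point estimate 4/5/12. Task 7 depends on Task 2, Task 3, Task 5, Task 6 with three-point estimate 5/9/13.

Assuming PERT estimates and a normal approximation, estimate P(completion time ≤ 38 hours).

0.650

te_Task 1 = (9 + 4·11 + 13)/6 = 66/6 = 11; σ²_Task 1 = ((13−9)/6)² = 0.444
te_Task 2 = (2 + 4·7 + 12)/6 = 42/6 = 7; σ²_Task 2 = ((12−2)/6)² = 2.778
te_Task 3 = (2 + 4·3 + 4)/6 = 18/6 = 3; σ²_Task 3 = ((4−2)/6)² = 0.111
te_Task 4 = (8 + 4·10 + 18)/6 = 66/6 = 11; σ²_Task 4 = ((18−8)/6)² = 2.778
te_Task 5 = (4 + 4·5 + 18)/6 = 42/6 = 7; σ²_Task 5 = ((18−4)/6)² = 5.444
te_Task 6 = (4 + 4·5 + 12)/6 = 36/6 = 6; σ²_Task 6 = ((12−4)/6)² = 1.778
te_Task 7 = (5 + 4·9 + 13)/6 = 54/6 = 9; σ²_Task 7 = ((13−5)/6)² = 1.778

Forward pass:
ES_Task 1 = 0; EF_Task 1 = 11
ES_Task 2 = 0; EF_Task 2 = 7
ES_Task 3 = 0; EF_Task 3 = 3
ES_Task 4 = 11; EF_Task 4 = 11+11 = 22
ES_Task 5 = max(EF_Task 1=11, EF_Task 3=3) = 11; EF_Task 5 = 11+7 = 18
ES_Task 6 = max(EF_Task 3=3, EF_Task 4=22) = 22; EF_Task 6 = 22+6 = 28
ES_Task 7 = max(EF_Task 2=7, EF_Task 3=3, EF_Task 5=18, EF_Task 6=28) = 28; EF_Task 7 = 28+9 = 37
Expected project duration μ = 37 hours. Critical path: Task 1 → Task 4 → Task 6 → Task 7.

Variance along critical path = 0.444 + 2.778 + 1.778 + 1.778 = 6.778; σ = √6.778 = 2.603 hours.
Z = (38 − 37) / 2.603 = 0.384
P(T ≤ 38) = Φ(0.384) ≈ 0.650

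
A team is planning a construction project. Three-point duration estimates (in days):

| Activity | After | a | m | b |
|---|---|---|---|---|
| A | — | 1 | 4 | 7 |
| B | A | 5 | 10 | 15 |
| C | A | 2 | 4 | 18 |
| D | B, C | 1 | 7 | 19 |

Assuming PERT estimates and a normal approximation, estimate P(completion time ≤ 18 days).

0.132

te_A = (1 + 4·4 + 7)/6 = 24/6 = 4; σ²_A = ((7−1)/6)² = 1.000
te_B = (5 + 4·10 + 15)/6 = 60/6 = 10; σ²_B = ((15−5)/6)² = 2.778
te_C = (2 + 4·4 + 18)/6 = 36/6 = 6; σ²_C = ((18−2)/6)² = 7.111
te_D = (1 + 4·7 + 19)/6 = 48/6 = 8; σ²_D = ((19−1)/6)² = 9.000

Forward pass:
ES_A = 0; EF_A = 4
ES_B = 4; EF_B = 4+10 = 14
ES_C = 4; EF_C = 4+6 = 10
ES_D = max(EF_B=14, EF_C=10) = 14; EF_D = 14+8 = 22
Expected project duration μ = 22 days. Critical path: A → B → D.

Variance along critical path = 1.000 + 2.778 + 9.000 = 12.778; σ = √12.778 = 3.575 days.
Z = (18 − 22) / 3.575 = -1.119
P(T ≤ 18) = Φ(-1.119) ≈ 0.132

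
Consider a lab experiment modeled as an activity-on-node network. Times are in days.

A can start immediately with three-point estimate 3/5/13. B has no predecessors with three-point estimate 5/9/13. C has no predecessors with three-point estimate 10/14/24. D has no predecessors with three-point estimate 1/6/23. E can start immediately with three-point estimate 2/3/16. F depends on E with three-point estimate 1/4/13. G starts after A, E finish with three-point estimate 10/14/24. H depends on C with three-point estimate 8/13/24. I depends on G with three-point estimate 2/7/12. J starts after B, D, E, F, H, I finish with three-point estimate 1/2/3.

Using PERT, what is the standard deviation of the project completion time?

te_A = (3 + 4·5 + 13)/6 = 36/6 = 6; σ²_A = ((13−3)/6)² = 2.778
te_B = (5 + 4·9 + 13)/6 = 54/6 = 9; σ²_B = ((13−5)/6)² = 1.778
te_C = (10 + 4·14 + 24)/6 = 90/6 = 15; σ²_C = ((24−10)/6)² = 5.444
te_D = (1 + 4·6 + 23)/6 = 48/6 = 8; σ²_D = ((23−1)/6)² = 13.444
te_E = (2 + 4·3 + 16)/6 = 30/6 = 5; σ²_E = ((16−2)/6)² = 5.444
te_F = (1 + 4·4 + 13)/6 = 30/6 = 5; σ²_F = ((13−1)/6)² = 4.000
te_G = (10 + 4·14 + 24)/6 = 90/6 = 15; σ²_G = ((24−10)/6)² = 5.444
te_H = (8 + 4·13 + 24)/6 = 84/6 = 14; σ²_H = ((24−8)/6)² = 7.111
te_I = (2 + 4·7 + 12)/6 = 42/6 = 7; σ²_I = ((12−2)/6)² = 2.778
te_J = (1 + 4·2 + 3)/6 = 12/6 = 2; σ²_J = ((3−1)/6)² = 0.111

Forward pass:
ES_A = 0; EF_A = 6
ES_B = 0; EF_B = 9
ES_C = 0; EF_C = 15
ES_D = 0; EF_D = 8
ES_E = 0; EF_E = 5
ES_F = 5; EF_F = 5+5 = 10
ES_G = max(EF_A=6, EF_E=5) = 6; EF_G = 6+15 = 21
ES_H = 15; EF_H = 15+14 = 29
ES_I = 21; EF_I = 21+7 = 28
ES_J = max(EF_B=9, EF_D=8, EF_E=5, EF_F=10, EF_H=29, EF_I=28) = 29; EF_J = 29+2 = 31
Expected project duration μ = 31 days. Critical path: C → H → J.

Variance along critical path = 5.444 + 7.111 + 0.111 = 12.667
σ = √12.667 = 3.559 days

3.56 days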